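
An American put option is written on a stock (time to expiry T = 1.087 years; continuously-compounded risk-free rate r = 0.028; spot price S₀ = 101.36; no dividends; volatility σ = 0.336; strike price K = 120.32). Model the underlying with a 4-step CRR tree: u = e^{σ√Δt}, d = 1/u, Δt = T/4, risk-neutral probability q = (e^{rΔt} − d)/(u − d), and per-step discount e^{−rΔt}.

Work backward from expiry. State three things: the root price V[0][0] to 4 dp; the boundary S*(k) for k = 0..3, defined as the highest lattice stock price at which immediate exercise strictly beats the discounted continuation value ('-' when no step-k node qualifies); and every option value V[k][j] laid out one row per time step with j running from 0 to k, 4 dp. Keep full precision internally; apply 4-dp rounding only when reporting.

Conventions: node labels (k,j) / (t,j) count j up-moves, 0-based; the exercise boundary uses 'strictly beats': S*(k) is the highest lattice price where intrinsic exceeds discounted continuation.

Δt=0.27175, u=1.19143, d=0.83933, q=0.47802, disc=e^(-rΔt)=0.99242
k=4 terminal: V=max(K-S,0) → 70.0174 48.9150 18.9600 0.0000 0.0000
k=3: j=0 S=59.9321 intr=60.3879 cont=59.4759 V=60.3879[EX]; j=1 S=85.0741 intr=35.2459 cont=34.3338 V=35.2459[EX]; j=2 S=120.7635 intr=0.0000 cont=9.8218 V=9.8218[hold]; j=3 S=171.4249 intr=0.0000 cont=0.0000 V=0.0000[hold]  S*(3)=85.0741
k=2: j=0 S=71.4050 intr=48.9150 cont=48.0030 V=48.9150[EX]; j=1 S=101.3600 intr=18.9600 cont=22.9177 V=22.9177[hold]; j=2 S=143.8815 intr=0.0000 cont=5.0880 V=5.0880[hold]  S*(2)=71.4050
k=1: j=0 S=85.0741 intr=35.2459 cont=36.2114 V=36.2114[hold]; j=1 S=120.7635 intr=0.0000 cont=14.2857 V=14.2857[hold]  S*(1)=-
k=0: j=0 S=101.3600 intr=18.9600 cont=25.5355 V=25.5355[hold]  S*(0)=-

price = 25.5355
boundary = - - 71.4050 85.0741
tree:
25.5355
36.2114 14.2857
48.9150 22.9177 5.0880
60.3879 35.2459 9.8218 0.0000
70.0174 48.9150 18.9600 0.0000 0.0000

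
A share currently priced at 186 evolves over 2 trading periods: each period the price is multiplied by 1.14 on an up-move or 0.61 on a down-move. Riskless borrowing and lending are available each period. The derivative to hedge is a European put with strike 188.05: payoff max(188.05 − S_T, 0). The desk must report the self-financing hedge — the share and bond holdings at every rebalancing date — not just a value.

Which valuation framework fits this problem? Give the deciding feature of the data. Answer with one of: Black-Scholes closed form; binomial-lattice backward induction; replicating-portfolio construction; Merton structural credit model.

Key observation: the deliverable is the dynamic trading strategy on the 2-step tree (spot 186, moves 1.14 and 0.61), so the valuation must go through the node-by-node replicating-portfolio solve.

framework: replicating-portfolio construction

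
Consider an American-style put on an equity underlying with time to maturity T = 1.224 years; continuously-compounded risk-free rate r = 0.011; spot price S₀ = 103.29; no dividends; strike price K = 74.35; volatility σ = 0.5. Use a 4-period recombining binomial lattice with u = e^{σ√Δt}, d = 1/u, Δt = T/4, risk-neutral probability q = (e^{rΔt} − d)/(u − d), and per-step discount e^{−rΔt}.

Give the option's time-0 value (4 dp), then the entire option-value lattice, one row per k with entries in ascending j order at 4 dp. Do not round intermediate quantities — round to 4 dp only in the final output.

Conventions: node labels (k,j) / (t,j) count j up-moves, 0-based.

price = 8.6141
tree:
8.6141
13.3118 2.6360
20.0842 4.7004 0.0000
29.2996 8.3815 0.0000 0.0000
40.1852 14.9456 0.0000 0.0000 0.0000

Δt=0.30600  u=1.31862  d=0.75837  q=0.43731  discount=0.99664
step 4 (expiry): payoffs max(K−S,0) = 40.1852 14.9456 0.0000 0.0000 0.0000
k=3: (k=3,j=0): S=45.0504, K−S=29.2996, hold=29.0498 ⇒ V=29.2996 exercise | (k=3,j=1): S=78.3318, K−S=0.0000, hold=8.3815 ⇒ V=8.3815 continue | (k=3,j=2): S=136.2003, K−S=0.0000, hold=0.0000 ⇒ V=0.0000 continue | (k=3,j=3): S=236.8198, K−S=0.0000, hold=0.0000 ⇒ V=0.0000 continue
k=2: (k=2,j=0): S=59.4044, K−S=14.9456, hold=20.0842 ⇒ V=20.0842 continue | (k=2,j=1): S=103.2900, K−S=0.0000, hold=4.7004 ⇒ V=4.7004 continue | (k=2,j=2): S=179.5966, K−S=0.0000, hold=0.0000 ⇒ V=0.0000 continue
k=1: (k=1,j=0): S=78.3318, K−S=0.0000, hold=13.3118 ⇒ V=13.3118 continue | (k=1,j=1): S=136.2003, K−S=0.0000, hold=2.6360 ⇒ V=2.6360 continue
k=0: (k=0,j=0): S=103.2900, K−S=0.0000, hold=8.6141 ⇒ V=8.6141 continue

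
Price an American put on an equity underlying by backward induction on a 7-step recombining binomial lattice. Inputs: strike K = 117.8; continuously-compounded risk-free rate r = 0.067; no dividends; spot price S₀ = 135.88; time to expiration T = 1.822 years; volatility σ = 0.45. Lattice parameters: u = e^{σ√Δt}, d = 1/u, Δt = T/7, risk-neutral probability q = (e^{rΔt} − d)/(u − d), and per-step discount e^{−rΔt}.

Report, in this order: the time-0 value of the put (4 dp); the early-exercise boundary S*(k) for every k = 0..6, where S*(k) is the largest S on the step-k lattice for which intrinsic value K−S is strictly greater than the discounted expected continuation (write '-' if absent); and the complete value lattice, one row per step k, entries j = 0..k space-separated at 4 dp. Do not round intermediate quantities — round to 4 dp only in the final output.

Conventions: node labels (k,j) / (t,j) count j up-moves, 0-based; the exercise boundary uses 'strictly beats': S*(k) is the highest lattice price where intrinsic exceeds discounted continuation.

params: Δt=0.26029 u=1.25807 d=0.79487 q=0.48083 e^(-rΔt)=0.98271
t_7 payoffs: 90.5597 74.6854 49.5603 9.7936 0.0000 0.0000 0.0000 0.0000
t_6: node(6,0) S=34.2704 payoff=83.5296 vs cont=81.4931 → 83.5296 [stop]  node(6,1) S=54.2414 payoff=63.5586 vs cont=61.5221 → 63.5586 [stop]  node(6,2) S=85.8506 payoff=31.9494 vs cont=29.9129 → 31.9494 [stop]  node(6,3) S=135.8800 payoff=0.0000 vs cont=4.9966 → 4.9966 [wait]  node(6,4) S=215.0641 payoff=0.0000 vs cont=0.0000 → 0.0000 [wait]  node(6,5) S=340.3927 payoff=0.0000 vs cont=0.0000 → 0.0000 [wait]  node(6,6) S=538.7565 payoff=0.0000 vs cont=0.0000 → 0.0000 [wait]  ⇒ S*(6)=85.8506
t_5: node(5,0) S=43.1146 payoff=74.6854 vs cont=72.6488 → 74.6854 [stop]  node(5,1) S=68.2397 payoff=49.5603 vs cont=47.5238 → 49.5603 [stop]  node(5,2) S=108.0064 payoff=9.7936 vs cont=18.6613 → 18.6613 [wait]  node(5,3) S=170.9471 payoff=0.0000 vs cont=2.5492 → 2.5492 [wait]  node(5,4) S=270.5665 payoff=0.0000 vs cont=0.0000 → 0.0000 [wait]  node(5,5) S=428.2391 payoff=0.0000 vs cont=0.0000 → 0.0000 [wait]  ⇒ S*(5)=68.2397
t_4: node(4,0) S=54.2414 payoff=63.5586 vs cont=61.5221 → 63.5586 [stop]  node(4,1) S=85.8506 payoff=31.9494 vs cont=34.1031 → 34.1031 [wait]  node(4,2) S=135.8800 payoff=0.0000 vs cont=10.7254 → 10.7254 [wait]  node(4,3) S=215.0641 payoff=0.0000 vs cont=1.3006 → 1.3006 [wait]  node(4,4) S=340.3927 payoff=0.0000 vs cont=0.0000 → 0.0000 [wait]  ⇒ S*(4)=54.2414
t_3: node(3,0) S=68.2397 payoff=49.5603 vs cont=48.5414 → 49.5603 [stop]  node(3,1) S=108.0064 payoff=9.7936 vs cont=22.4670 → 22.4670 [wait]  node(3,2) S=170.9471 payoff=0.0000 vs cont=6.0865 → 6.0865 [wait]  node(3,3) S=270.5665 payoff=0.0000 vs cont=0.6635 → 0.6635 [wait]  ⇒ S*(3)=68.2397
t_2: node(2,0) S=85.8506 payoff=31.9494 vs cont=35.9014 → 35.9014 [wait]  node(2,1) S=135.8800 payoff=0.0000 vs cont=14.3385 → 14.3385 [wait]  node(2,2) S=215.0641 payoff=0.0000 vs cont=3.4188 → 3.4188 [wait]  ⇒ S*(2)=-
t_1: node(1,0) S=108.0064 payoff=9.7936 vs cont=25.0918 → 25.0918 [wait]  node(1,1) S=170.9471 payoff=0.0000 vs cont=8.9308 → 8.9308 [wait]  ⇒ S*(1)=-
t_0: node(0,0) S=135.8800 payoff=0.0000 vs cont=17.0216 → 17.0216 [wait]  ⇒ S*(0)=-

price = 17.0216
boundary = - - - 68.2397 54.2414 68.2397 85.8506
tree:
17.0216
25.0918 8.9308
35.9014 14.3385 3.4188
49.5603 22.4670 6.0865 0.6635
63.5586 34.1031 10.7254 1.3006 0.0000
74.6854 49.5603 18.6613 2.5492 0.0000 0.0000
83.5296 63.5586 31.9494 4.9966 0.0000 0.0000 0.0000
90.5597 74.6854 49.5603 9.7936 0.0000 0.0000 0.0000 0.0000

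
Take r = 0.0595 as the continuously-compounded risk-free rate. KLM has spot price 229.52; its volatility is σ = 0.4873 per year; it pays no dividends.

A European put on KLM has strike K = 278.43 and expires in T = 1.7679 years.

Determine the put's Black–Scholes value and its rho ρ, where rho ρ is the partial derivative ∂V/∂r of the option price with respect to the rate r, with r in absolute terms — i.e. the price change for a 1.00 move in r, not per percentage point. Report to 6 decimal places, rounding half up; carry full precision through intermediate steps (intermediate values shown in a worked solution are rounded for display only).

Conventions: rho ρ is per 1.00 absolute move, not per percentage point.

σ√T = 0.4873·√1.7679 = 0.647926
d₁ = (ln(S/K) + (r+σ²/2)T) / (σ√T) = (ln(229.52/278.43) + (0.0595+0.4873²/2)·1.7679) / 0.647926 = (-0.193177 + 0.315094) / 0.647926 = 0.188166
d₂ = d₁ − σ√T = 0.188166 − 0.647926 = -0.459760
e^{−rT} = 0.900153
N(−d₁) = 0.425373,  N(−d₂) = 0.677156
Put price V = K·e^{−rT}·N(−d₂) − S·N(−d₁) = 169.715358 − 97.631693 = 72.083665
ρ = −K·T·e^{−rT}·N(−d₂) = -300.039781

price = 72.083665
ρ = -300.039781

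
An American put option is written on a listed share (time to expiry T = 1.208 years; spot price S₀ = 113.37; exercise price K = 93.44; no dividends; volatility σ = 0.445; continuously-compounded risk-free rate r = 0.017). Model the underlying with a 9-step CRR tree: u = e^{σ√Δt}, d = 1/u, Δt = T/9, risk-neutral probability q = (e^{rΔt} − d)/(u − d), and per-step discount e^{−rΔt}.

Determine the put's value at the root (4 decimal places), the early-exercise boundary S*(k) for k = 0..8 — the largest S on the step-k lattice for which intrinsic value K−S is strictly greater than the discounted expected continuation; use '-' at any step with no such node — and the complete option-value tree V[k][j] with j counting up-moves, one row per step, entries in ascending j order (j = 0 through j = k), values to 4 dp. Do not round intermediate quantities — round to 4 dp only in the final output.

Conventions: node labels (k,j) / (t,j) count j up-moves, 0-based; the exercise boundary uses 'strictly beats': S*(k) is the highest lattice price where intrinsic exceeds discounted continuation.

price = 10.5656
boundary = - - - - - 50.1741 59.0586 50.1741 59.0586
tree:
10.5656
14.9011 5.6553
20.4652 8.6060 2.3058
27.2545 12.7950 3.8539 0.5453
35.0317 18.4871 6.3430 1.0241 0.0000
43.2659 25.7790 10.2319 1.9232 0.0000 0.0000
50.8139 34.3814 16.0598 3.6118 0.0000 0.0000 0.0000
57.2264 43.2659 24.2340 6.7831 0.0000 0.0000 0.0000 0.0000
62.6742 50.8139 34.3814 12.7388 0.0000 0.0000 0.0000 0.0000 0.0000
67.3025 57.2264 43.2659 23.9237 0.0000 0.0000 0.0000 0.0000 0.0000 0.0000

Δt=0.13422  u=1.17707  d=0.84956  q=0.46631  discount=0.99772
step 9 (expiry): payoffs max(K−S,0) = 67.3025 57.2264 43.2659 23.9237 0.0000 0.0000 0.0000 0.0000 0.0000 0.0000
step 8: (k=8,j=0): S=30.7658, K−S=62.6742, hold=62.4613 ⇒ V=62.6742 exercise | (k=8,j=1): S=42.6261, K−S=50.8139, hold=50.6010 ⇒ V=50.8139 exercise | (k=8,j=2): S=59.0586, K−S=34.3814, hold=34.1685 ⇒ V=34.3814 exercise | (k=8,j=3): S=81.8259, K−S=11.6141, hold=12.7388 ⇒ V=12.7388 continue | (k=8,j=4): S=113.3700, K−S=0.0000, hold=0.0000 ⇒ V=0.0000 continue | (k=8,j=5): S=157.0745, K−S=0.0000, hold=0.0000 ⇒ V=0.0000 continue | (k=8,j=6): S=217.6273, K−S=0.0000, hold=0.0000 ⇒ V=0.0000 continue | (k=8,j=7): S=301.5233, K−S=0.0000, hold=0.0000 ⇒ V=0.0000 continue | (k=8,j=8): S=417.7616, K−S=0.0000, hold=0.0000 ⇒ V=0.0000 continue  boundary S*=59.0586
step 7: (k=7,j=0): S=36.2136, K−S=57.2264, hold=57.0134 ⇒ V=57.2264 exercise | (k=7,j=1): S=50.1741, K−S=43.2659, hold=43.0530 ⇒ V=43.2659 exercise | (k=7,j=2): S=69.5163, K−S=23.9237, hold=24.2340 ⇒ V=24.2340 continue | (k=7,j=3): S=96.3151, K−S=0.0000, hold=6.7831 ⇒ V=6.7831 continue | (k=7,j=4): S=133.4449, K−S=0.0000, hold=0.0000 ⇒ V=0.0000 continue | (k=7,j=5): S=184.8883, K−S=0.0000, hold=0.0000 ⇒ V=0.0000 continue | (k=7,j=6): S=256.1634, K−S=0.0000, hold=0.0000 ⇒ V=0.0000 continue | (k=7,j=7): S=354.9153, K−S=0.0000, hold=0.0000 ⇒ V=0.0000 continue  boundary S*=50.1741
step 6: (k=6,j=0): S=42.6261, K−S=50.8139, hold=50.6010 ⇒ V=50.8139 exercise | (k=6,j=1): S=59.0586, K−S=34.3814, hold=34.3128 ⇒ V=34.3814 exercise | (k=6,j=2): S=81.8259, K−S=11.6141, hold=16.0598 ⇒ V=16.0598 continue | (k=6,j=3): S=113.3700, K−S=0.0000, hold=3.6118 ⇒ V=3.6118 continue | (k=6,j=4): S=157.0745, K−S=0.0000, hold=0.0000 ⇒ V=0.0000 continue | (k=6,j=5): S=217.6273, K−S=0.0000, hold=0.0000 ⇒ V=0.0000 continue | (k=6,j=6): S=301.5233, K−S=0.0000, hold=0.0000 ⇒ V=0.0000 continue  boundary S*=59.0586
step 5: (k=5,j=0): S=50.1741, K−S=43.2659, hold=43.0530 ⇒ V=43.2659 exercise | (k=5,j=1): S=69.5163, K−S=23.9237, hold=25.7790 ⇒ V=25.7790 continue | (k=5,j=2): S=96.3151, K−S=0.0000, hold=10.2319 ⇒ V=10.2319 continue | (k=5,j=3): S=133.4449, K−S=0.0000, hold=1.9232 ⇒ V=1.9232 continue | (k=5,j=4): S=184.8883, K−S=0.0000, hold=0.0000 ⇒ V=0.0000 continue | (k=5,j=5): S=256.1634, K−S=0.0000, hold=0.0000 ⇒ V=0.0000 continue  boundary S*=50.1741
step 4: (k=4,j=0): S=59.0586, K−S=34.3814, hold=35.0317 ⇒ V=35.0317 continue | (k=4,j=1): S=81.8259, K−S=11.6141, hold=18.4871 ⇒ V=18.4871 continue | (k=4,j=2): S=113.3700, K−S=0.0000, hold=6.3430 ⇒ V=6.3430 continue | (k=4,j=3): S=157.0745, K−S=0.0000, hold=1.0241 ⇒ V=1.0241 continue | (k=4,j=4): S=217.6273, K−S=0.0000, hold=0.0000 ⇒ V=0.0000 continue  boundary S*=-
step 3: (k=3,j=0): S=69.5163, K−S=23.9237, hold=27.2545 ⇒ V=27.2545 continue | (k=3,j=1): S=96.3151, K−S=0.0000, hold=12.7950 ⇒ V=12.7950 continue | (k=3,j=2): S=133.4449, K−S=0.0000, hold=3.8539 ⇒ V=3.8539 continue | (k=3,j=3): S=184.8883, K−S=0.0000, hold=0.5453 ⇒ V=0.5453 continue  boundary S*=-
step 2: (k=2,j=0): S=81.8259, K−S=11.6141, hold=20.4652 ⇒ V=20.4652 continue | (k=2,j=1): S=113.3700, K−S=0.0000, hold=8.6060 ⇒ V=8.6060 continue | (k=2,j=2): S=157.0745, K−S=0.0000, hold=2.3058 ⇒ V=2.3058 continue  boundary S*=-
step 1: (k=1,j=0): S=96.3151, K−S=0.0000, hold=14.9011 ⇒ V=14.9011 continue | (k=1,j=1): S=133.4449, K−S=0.0000, hold=5.6553 ⇒ V=5.6553 continue  boundary S*=-
step 0: (k=0,j=0): S=113.3700, K−S=0.0000, hold=10.5656 ⇒ V=10.5656 continue  boundary S*=-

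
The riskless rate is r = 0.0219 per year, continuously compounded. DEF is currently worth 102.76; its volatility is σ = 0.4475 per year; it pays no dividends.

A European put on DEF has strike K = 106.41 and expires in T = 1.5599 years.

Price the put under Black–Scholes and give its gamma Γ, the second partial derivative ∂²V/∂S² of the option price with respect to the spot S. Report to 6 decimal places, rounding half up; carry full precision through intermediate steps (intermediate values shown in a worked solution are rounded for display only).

price = 22.664423
Γ = 0.006683

σ√T = 0.4475·√1.5599 = 0.558909
d₁ = (ln(S/K) + (r+σ²/2)T) / (σ√T) = (ln(102.76/106.41) + (0.0219+0.4475²/2)·1.5599) / 0.558909 = (-0.034903 + 0.190352) / 0.558909 = 0.278128
d₂ = d₁ − σ√T = 0.278128 − 0.558909 = -0.280782
e^{−rT} = 0.966415
N(−d₁) = 0.390457,  N(−d₂) = 0.610561
Put price V = K·e^{−rT}·N(−d₂) − S·N(−d₁) = 62.787794 − 40.123371 = 22.664423
φ(d₁) = (1/√(2π))·e^{−d₁²/2} = 0.383807
Γ = φ(d₁) / (S·σ·√T) = 0.006683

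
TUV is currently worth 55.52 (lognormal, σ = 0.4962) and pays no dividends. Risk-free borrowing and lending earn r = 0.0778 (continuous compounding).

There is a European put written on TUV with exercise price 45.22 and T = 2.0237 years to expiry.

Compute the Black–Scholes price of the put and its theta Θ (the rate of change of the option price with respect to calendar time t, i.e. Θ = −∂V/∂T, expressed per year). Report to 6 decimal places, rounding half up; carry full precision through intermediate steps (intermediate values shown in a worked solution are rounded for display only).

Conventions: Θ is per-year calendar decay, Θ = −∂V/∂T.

price = 6.130002
Θ = -1.342586

σ√T = 0.4962·√2.0237 = 0.705878
d₁ = (ln(S/K) + (r+σ²/2)T) / (σ√T) = (ln(55.52/45.22) + (0.0778+0.4962²/2)·2.0237) / 0.705878 = (0.205204 + 0.406576) / 0.705878 = 0.866693
d₂ = d₁ − σ√T = 0.866693 − 0.705878 = 0.160815
e^{−rT} = 0.854325
N(−d₁) = 0.193055,  N(−d₂) = 0.436120
Put price V = K·e^{−rT}·N(−d₂) − S·N(−d₁) = 16.848422 − 10.718420 = 6.130002
φ(d₁) = (1/√(2π))·e^{−d₁²/2} = 0.274030
Θ = −S·φ(d₁)·σ/(2√T) + r·K·e^{−rT}·N(−d₂) = −2.653393 + 1.310807 = -1.342586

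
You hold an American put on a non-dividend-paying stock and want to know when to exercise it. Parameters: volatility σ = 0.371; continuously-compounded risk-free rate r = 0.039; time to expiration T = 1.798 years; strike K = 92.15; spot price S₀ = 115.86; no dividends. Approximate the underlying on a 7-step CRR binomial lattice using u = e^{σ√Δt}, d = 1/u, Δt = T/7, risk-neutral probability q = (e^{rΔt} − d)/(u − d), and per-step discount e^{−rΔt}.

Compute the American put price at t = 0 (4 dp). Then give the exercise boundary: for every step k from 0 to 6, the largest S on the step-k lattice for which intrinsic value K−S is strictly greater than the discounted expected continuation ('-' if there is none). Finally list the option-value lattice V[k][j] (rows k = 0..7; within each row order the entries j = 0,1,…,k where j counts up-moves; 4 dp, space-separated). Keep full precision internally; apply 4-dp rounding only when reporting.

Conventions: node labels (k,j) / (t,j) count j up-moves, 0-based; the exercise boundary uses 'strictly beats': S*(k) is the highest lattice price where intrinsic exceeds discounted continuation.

Δt=0.25686  u=1.20687  d=0.82859  q=0.47975  discount=0.99003
step 7 (expiry): payoffs max(K−S,0) = 61.0815 46.8979 26.2392 0.0000 0.0000 0.0000 0.0000 0.0000
step 6: (k=6,j=0): S=37.4955, K−S=54.6545, hold=53.7360 ⇒ V=54.6545 exercise | (k=6,j=1): S=54.6132, K−S=37.5368, hold=36.6183 ⇒ V=37.5368 exercise | (k=6,j=2): S=79.5455, K−S=12.6045, hold=13.5150 ⇒ V=13.5150 continue | (k=6,j=3): S=115.8600, K−S=0.0000, hold=0.0000 ⇒ V=0.0000 continue | (k=6,j=4): S=168.7530, K−S=0.0000, hold=0.0000 ⇒ V=0.0000 continue | (k=6,j=5): S=245.7930, K−S=0.0000, hold=0.0000 ⇒ V=0.0000 continue | (k=6,j=6): S=358.0037, K−S=0.0000, hold=0.0000 ⇒ V=0.0000 continue  boundary S*=54.6132
step 5: (k=5,j=0): S=45.2521, K−S=46.8979, hold=45.9794 ⇒ V=46.8979 exercise | (k=5,j=1): S=65.9108, K−S=26.2392, hold=25.7531 ⇒ V=26.2392 exercise | (k=5,j=2): S=96.0007, K−S=0.0000, hold=6.9611 ⇒ V=6.9611 continue | (k=5,j=3): S=139.8275, K−S=0.0000, hold=0.0000 ⇒ V=0.0000 continue | (k=5,j=4): S=203.6622, K−S=0.0000, hold=0.0000 ⇒ V=0.0000 continue | (k=5,j=5): S=296.6392, K−S=0.0000, hold=0.0000 ⇒ V=0.0000 continue  boundary S*=65.9108
step 4: (k=4,j=0): S=54.6132, K−S=37.5368, hold=36.6183 ⇒ V=37.5368 exercise | (k=4,j=1): S=79.5455, K−S=12.6045, hold=16.8213 ⇒ V=16.8213 continue | (k=4,j=2): S=115.8600, K−S=0.0000, hold=3.5855 ⇒ V=3.5855 continue | (k=4,j=3): S=168.7530, K−S=0.0000, hold=0.0000 ⇒ V=0.0000 continue | (k=4,j=4): S=245.7930, K−S=0.0000, hold=0.0000 ⇒ V=0.0000 continue  boundary S*=54.6132
step 3: (k=3,j=0): S=65.9108, K−S=26.2392, hold=27.3235 ⇒ V=27.3235 continue | (k=3,j=1): S=96.0007, K−S=0.0000, hold=10.3671 ⇒ V=10.3671 continue | (k=3,j=2): S=139.8275, K−S=0.0000, hold=1.8468 ⇒ V=1.8468 continue | (k=3,j=3): S=203.6622, K−S=0.0000, hold=0.0000 ⇒ V=0.0000 continue  boundary S*=-
step 2: (k=2,j=0): S=79.5455, K−S=12.6045, hold=18.9975 ⇒ V=18.9975 continue | (k=2,j=1): S=115.8600, K−S=0.0000, hold=6.2169 ⇒ V=6.2169 continue | (k=2,j=2): S=168.7530, K−S=0.0000, hold=0.9512 ⇒ V=0.9512 continue  boundary S*=-
step 1: (k=1,j=0): S=96.0007, K−S=0.0000, hold=12.7378 ⇒ V=12.7378 continue | (k=1,j=1): S=139.8275, K−S=0.0000, hold=3.6539 ⇒ V=3.6539 continue  boundary S*=-
step 0: (k=0,j=0): S=115.8600, K−S=0.0000, hold=8.2963 ⇒ V=8.2963 continue  boundary S*=-

price = 8.2963
boundary = - - - - 54.6132 65.9108 54.6132
tree:
8.2963
12.7378 3.6539
18.9975 6.2169 0.9512
27.3235 10.3671 1.8468 0.0000
37.5368 16.8213 3.5855 0.0000 0.0000
46.8979 26.2392 6.9611 0.0000 0.0000 0.0000
54.6545 37.5368 13.5150 0.0000 0.0000 0.0000 0.0000
61.0815 46.8979 26.2392 0.0000 0.0000 0.0000 0.0000 0.0000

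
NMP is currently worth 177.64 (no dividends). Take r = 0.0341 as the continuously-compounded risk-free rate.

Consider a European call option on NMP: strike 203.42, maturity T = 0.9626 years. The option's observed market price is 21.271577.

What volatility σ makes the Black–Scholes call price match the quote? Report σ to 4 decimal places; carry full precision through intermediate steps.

At σ = 0.4111 the Black–Scholes value reproduces the quote:
σ√T = 0.4111·√0.9626 = 0.403339
d₁ = (ln(S/K) + (r+σ²/2)T) / (σ√T) = (ln(177.64/203.42) + (0.0341+0.4111²/2)·0.9626) / 0.403339 = (-0.135514 + 0.114166) / 0.403339 = -0.052928
d₂ = d₁ − σ√T = -0.052928 − 0.403339 = -0.456267
e^{−rT} = 0.967708
N(d₁) = 0.478895,  N(d₂) = 0.324099
V = S·N(d₁) − K·e^{−rT}·N(d₂) = 85.070855 − 63.799277 = 21.271577 (the observed quote) — the price is monotone increasing in volatility, hence this σ is the only solution

sigma = 0.4111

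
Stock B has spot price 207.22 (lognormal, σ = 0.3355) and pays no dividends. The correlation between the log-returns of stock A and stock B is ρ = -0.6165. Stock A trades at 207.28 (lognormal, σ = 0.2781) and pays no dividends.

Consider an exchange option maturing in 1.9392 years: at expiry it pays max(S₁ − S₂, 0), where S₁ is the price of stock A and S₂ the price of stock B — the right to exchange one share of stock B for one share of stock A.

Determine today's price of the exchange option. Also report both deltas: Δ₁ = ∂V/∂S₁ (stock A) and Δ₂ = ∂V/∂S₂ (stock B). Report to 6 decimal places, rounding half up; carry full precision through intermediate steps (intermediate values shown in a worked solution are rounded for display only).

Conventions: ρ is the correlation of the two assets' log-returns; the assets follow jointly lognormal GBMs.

σ_eff = √(σ₁² + σ₂² − 2ρσ₁σ₂) = √(0.2781² + 0.3355² − 2·-0.6165·0.2781·0.3355) = 0.552215
d₁ = (ln(S₁/S₂) + (q₂ − q₁ + σ_eff²/2)T) / (σ_eff√T) = (ln(207.28/207.22) + (0.0 − 0.0 + 0.152471)·1.9392) / 0.768989 = 0.384871
d₂ = d₁ − σ_eff√T = 0.384871 − 0.768989 = -0.384118
N(d₁) = 0.649833,  N(d₂) = 0.350446
V = S₁·e^{−q₁T}·N(d₁) − S₂·e^{−q₂T}·N(d₂) = 134.697468 − 72.619332 = 62.078136
Key observation: no risk-free rate is needed — with the second asset as numeraire the exchange option is a call on the ratio S₁/S₂, and r cancels out of the value.
Δ₁ = e^{−q₁T}·N(d₁) = 0.649833;  Δ₂ = −e^{−q₂T}·N(d₂) = -0.350446

exchange price = 62.078136
Δ1 = 0.649833
Δ2 = -0.350446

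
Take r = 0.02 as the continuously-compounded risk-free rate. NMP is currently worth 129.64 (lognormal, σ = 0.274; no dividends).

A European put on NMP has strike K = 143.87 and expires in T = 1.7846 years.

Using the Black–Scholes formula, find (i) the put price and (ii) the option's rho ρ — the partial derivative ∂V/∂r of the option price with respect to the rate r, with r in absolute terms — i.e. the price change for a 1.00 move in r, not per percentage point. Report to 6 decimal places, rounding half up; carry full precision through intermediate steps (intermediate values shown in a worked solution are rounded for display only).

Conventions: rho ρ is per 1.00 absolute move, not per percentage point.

price = 24.421383
ρ = -159.629937

σ√T = 0.274·√1.7846 = 0.366034
d₁ = (ln(S/K) + (r+σ²/2)T) / (σ√T) = (ln(129.64/143.87) + (0.02+0.274²/2)·1.7846) / 0.366034 = (-0.104149 + 0.102682) / 0.366034 = -0.004006
d₂ = d₁ − σ√T = -0.004006 − 0.366034 = -0.370040
e^{−rT} = 0.964937
N(−d₁) = 0.501598,  N(−d₂) = 0.644324
Put price V = K·e^{−rT}·N(−d₂) − S·N(−d₁) = 89.448581 − 65.027198 = 24.421383
ρ = −K·T·e^{−rT}·N(−d₂) = -159.629937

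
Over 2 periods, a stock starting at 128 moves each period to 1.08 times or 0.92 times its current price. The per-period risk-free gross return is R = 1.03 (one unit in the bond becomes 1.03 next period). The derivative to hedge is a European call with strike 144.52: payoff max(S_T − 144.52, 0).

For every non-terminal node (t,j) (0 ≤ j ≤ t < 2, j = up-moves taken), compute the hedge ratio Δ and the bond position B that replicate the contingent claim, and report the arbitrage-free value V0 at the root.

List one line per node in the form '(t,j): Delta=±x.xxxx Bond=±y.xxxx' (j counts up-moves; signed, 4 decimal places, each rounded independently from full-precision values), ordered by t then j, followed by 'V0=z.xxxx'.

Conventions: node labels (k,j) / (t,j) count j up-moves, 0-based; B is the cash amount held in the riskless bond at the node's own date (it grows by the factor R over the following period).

(0,0): Delta=0.1558 Bond=-17.8083
(1,0): Delta=0.0000 Bond=0.0000
(1,1): Delta=0.2161 Bond=-26.6800
V0=2.1292

Arbitrage-free pricing uses the up-move probability p* = (R−d)/(u−d) = 0.6875, discounting each step at R = 1.03.
Payoffs at expiry: V(2,0)=0.0000, V(2,1)=0.0000, V(2,2)=4.7792
Node (1,0) S=117.7600: V=(p*·0.0000+(1−p*)·0.0000)/1.03=0.0000; Δ=(0.0000−0.0000)/(127.1808−108.3392)=0.0000; B=V−Δ·S=0.0000
Node (1,1) S=138.2400: V=(p*·4.7792+(1−p*)·0.0000)/1.03=3.1900; Δ=(4.7792−0.0000)/(149.2992−127.1808)=0.2161; B=V−Δ·S=-26.6800
Node (0,0) S=128.0000: V=(p*·3.1900+(1−p*)·0.0000)/1.03=2.1292; Δ=(3.1900−0.0000)/(138.2400−117.7600)=0.1558; B=V−Δ·S=-17.8083
Check: Δ(0,0)·S0 + B(0,0) = 2.1292 = V0.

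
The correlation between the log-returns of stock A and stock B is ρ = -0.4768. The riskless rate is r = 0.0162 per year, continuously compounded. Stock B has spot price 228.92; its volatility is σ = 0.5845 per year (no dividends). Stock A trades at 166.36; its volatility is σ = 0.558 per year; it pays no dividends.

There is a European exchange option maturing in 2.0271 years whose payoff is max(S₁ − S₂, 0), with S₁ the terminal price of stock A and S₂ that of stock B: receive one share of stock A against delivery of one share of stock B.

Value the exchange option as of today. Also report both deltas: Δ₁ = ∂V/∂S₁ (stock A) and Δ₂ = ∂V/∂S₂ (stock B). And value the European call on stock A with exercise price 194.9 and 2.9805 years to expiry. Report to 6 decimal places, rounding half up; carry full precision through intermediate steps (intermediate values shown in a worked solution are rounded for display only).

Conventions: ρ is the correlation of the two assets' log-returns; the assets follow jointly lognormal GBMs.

σ_eff = √(σ₁² + σ₂² − 2ρσ₁σ₂) = √(0.558² + 0.5845² − 2·-0.4768·0.558·0.5845) = 0.981846
d₁ = (ln(S₁/S₂) + (q₂ − q₁ + σ_eff²/2)T) / (σ_eff√T) = (ln(166.36/228.92) + (0.0 − 0.0 + 0.482011)·2.0271) / 1.397916 = 0.470605
d₂ = d₁ − σ_eff√T = 0.470605 − 1.397916 = -0.927311
N(d₁) = 0.681038,  N(d₂) = 0.176883
V = S₁·e^{−q₁T}·N(d₁) − S₂·e^{−q₂T}·N(d₂) = 113.297565 − 40.491948 = 72.805617
Δ₁ = e^{−q₁T}·N(d₁) = 0.681038;  Δ₂ = −e^{−q₂T}·N(d₂) = -0.176883
[vanilla: stock A call K=194.9]
σ√T = 0.558·√2.9805 = 0.963338
d₁ = (ln(S/K) + (r+σ²/2)T) / (σ√T) = (ln(166.36/194.9) + (0.0162+0.558²/2)·2.9805) / 0.963338 = (-0.158332 + 0.512294) / 0.963338 = 0.367433
d₂ = d₁ − σ√T = 0.367433 − 0.963338 = -0.595906
e^{−rT} = 0.952863
N(d₁) = 0.643352,  N(d₂) = 0.275619
price = S·N(d₁) − K·e^{−rT}·N(d₂) = 107.028007 − 51.186061 = 55.841946

exchange price = 72.805617
Δ1 = 0.681038
Δ2 = -0.176883
price(stock A call K=194.9) = 55.841946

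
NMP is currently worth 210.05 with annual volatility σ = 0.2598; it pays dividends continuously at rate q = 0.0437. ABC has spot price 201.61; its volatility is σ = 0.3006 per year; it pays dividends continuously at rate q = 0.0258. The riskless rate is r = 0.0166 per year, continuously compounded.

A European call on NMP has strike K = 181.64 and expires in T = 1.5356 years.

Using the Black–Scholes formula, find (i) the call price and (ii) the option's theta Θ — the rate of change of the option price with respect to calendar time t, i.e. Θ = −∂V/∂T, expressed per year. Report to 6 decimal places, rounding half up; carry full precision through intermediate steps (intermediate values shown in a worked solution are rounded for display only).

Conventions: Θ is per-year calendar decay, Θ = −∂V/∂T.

σ√T = 0.2598·√1.5356 = 0.321942
d₁ = (ln(S/K) + (r−q+σ²/2)T) / (σ√T) = (ln(210.05/181.64) + (0.0166−0.0437+0.2598²/2)·1.5356) / 0.321942 = (0.145319 + 0.010209) / 0.321942 = 0.483091
d₂ = d₁ − σ√T = 0.483091 − 0.321942 = 0.161149
e^{−rT} = 0.974831
e^{−qT} = 0.935096
N(d₁) = 0.685485,  N(d₂) = 0.564012
Call price V = S·e^{−qT}·N(d₁) − K·e^{−rT}·N(d₂) = 134.640810 − 99.868657 = 34.772153
φ(d₁) = (1/√(2π))·e^{−d₁²/2} = 0.355004
Θ = −S·e^{−qT}·φ(d₁)·σ/(2√T) + q·S·e^{−qT}·N(d₁) − r·K·e^{−rT}·N(d₂) = −7.309404 + 5.883803 − 1.657820 = -3.083421

price = 34.772153
Θ = -3.083421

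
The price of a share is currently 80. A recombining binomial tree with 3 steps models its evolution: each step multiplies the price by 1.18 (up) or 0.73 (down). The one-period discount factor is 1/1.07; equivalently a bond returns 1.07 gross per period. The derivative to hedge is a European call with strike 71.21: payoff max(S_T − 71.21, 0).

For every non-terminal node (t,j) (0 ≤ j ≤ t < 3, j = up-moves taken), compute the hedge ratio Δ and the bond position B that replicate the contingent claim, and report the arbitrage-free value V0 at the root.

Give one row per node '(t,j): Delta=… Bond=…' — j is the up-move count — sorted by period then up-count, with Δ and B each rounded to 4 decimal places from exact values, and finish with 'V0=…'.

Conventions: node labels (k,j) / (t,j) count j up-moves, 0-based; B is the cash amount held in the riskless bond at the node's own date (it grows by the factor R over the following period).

The replicating-portfolio and risk-neutral prices coincide; use p* = (1.07−0.73)/(1.18−0.73) = 0.7556 for the latter.
Terminal payoffs: V(3,0)=0.0000, V(3,1)=0.0000, V(3,2)=10.1062, V(3,3)=60.2326
Node (2,0) S=42.6320: V=(p*·0.0000+(1−p*)·0.0000)/1.07=0.0000; Δ=(0.0000−0.0000)/(50.3058−31.1214)=0.0000; B=V−Δ·S=0.0000
Node (2,1) S=68.9120: V=(p*·10.1062+(1−p*)·0.0000)/1.07=7.1362; Δ=(10.1062−0.0000)/(81.3162−50.3058)=0.3259; B=V−Δ·S=-15.3219
Node (2,2) S=111.3920: V=(p*·60.2326+(1−p*)·10.1062)/1.07=44.8406; Δ=(60.2326−10.1062)/(131.4426−81.3162)=1.0000; B=V−Δ·S=-66.5514
Node (1,0) S=58.4000: V=(p*·7.1362+(1−p*)·0.0000)/1.07=5.0391; Δ=(7.1362−0.0000)/(68.9120−42.6320)=0.2715; B=V−Δ·S=-10.8192
Node (1,1) S=94.4000: V=(p*·44.8406+(1−p*)·7.1362)/1.07=33.2934; Δ=(44.8406−7.1362)/(111.3920−68.9120)=0.8876; B=V−Δ·S=-50.4941
Node (0,0) S=80.0000: V=(p*·33.2934+(1−p*)·5.0391)/1.07=24.6606; Δ=(33.2934−5.0391)/(94.4000−58.4000)=0.7848; B=V−Δ·S=-38.1269
Sanity check at the root: Δ(0,0)·S0 + B(0,0) reproduces V0 = 24.6606.

(0,0): Delta=0.7848 Bond=-38.1269
(1,0): Delta=0.2715 Bond=-10.8192
(1,1): Delta=0.8876 Bond=-50.4941
(2,0): Delta=0.0000 Bond=0.0000
(2,1): Delta=0.3259 Bond=-15.3219
(2,2): Delta=1.0000 Bond=-66.5514
V0=24.6606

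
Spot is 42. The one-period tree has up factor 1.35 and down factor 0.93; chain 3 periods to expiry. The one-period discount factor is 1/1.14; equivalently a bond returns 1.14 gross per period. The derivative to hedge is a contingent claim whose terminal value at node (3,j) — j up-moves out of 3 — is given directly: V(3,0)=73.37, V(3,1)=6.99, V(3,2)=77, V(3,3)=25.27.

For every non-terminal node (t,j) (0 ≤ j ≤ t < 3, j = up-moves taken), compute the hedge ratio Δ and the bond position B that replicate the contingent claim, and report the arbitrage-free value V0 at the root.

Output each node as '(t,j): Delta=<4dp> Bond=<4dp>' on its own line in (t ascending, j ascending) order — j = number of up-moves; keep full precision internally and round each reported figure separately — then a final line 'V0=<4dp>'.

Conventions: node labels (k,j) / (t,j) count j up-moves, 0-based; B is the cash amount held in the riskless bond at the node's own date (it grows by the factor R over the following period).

Since d<R<u, set p* = (R−d)/(u−d) = 0.5000; price each node as the discounted p*-expectation of its children.
At maturity the claim pays: V(3,0)=73.3700, V(3,1)=6.9900, V(3,2)=77.0000, V(3,3)=25.2700
(2,0): S=36.3258. Δ = (V_up−V_dn)/(S_up−S_dn) = (6.9900−73.3700)/(49.0398−33.7830) = -4.3508. V = [p*·6.9900 + (1−p*)·73.3700]/1.14 = 35.2456. B = V − Δ·S = 193.2932.
(2,1): S=52.7310. Δ = (V_up−V_dn)/(S_up−S_dn) = (77.0000−6.9900)/(71.1869−49.0398) = 3.1611. V = [p*·77.0000 + (1−p*)·6.9900]/1.14 = 36.8377. B = V − Δ·S = -129.8528.
(2,2): S=76.5450. Δ = (V_up−V_dn)/(S_up−S_dn) = (25.2700−77.0000)/(103.3358−71.1869) = -1.6091. V = [p*·25.2700 + (1−p*)·77.0000]/1.14 = 44.8553. B = V − Δ·S = 168.0219.
(1,0): S=39.0600. Δ = (V_up−V_dn)/(S_up−S_dn) = (36.8377−35.2456)/(52.7310−36.3258) = 0.0970. V = [p*·36.8377 + (1−p*)·35.2456]/1.14 = 31.6155. B = V − Δ·S = 27.8248.
(1,1): S=56.7000. Δ = (V_up−V_dn)/(S_up−S_dn) = (44.8553−36.8377)/(76.5450−52.7310) = 0.3367. V = [p*·44.8553 + (1−p*)·36.8377]/1.14 = 35.8303. B = V − Δ·S = 16.7409.
(0,0): S=42.0000. Δ = (V_up−V_dn)/(S_up−S_dn) = (35.8303−31.6155)/(56.7000−39.0600) = 0.2389. V = [p*·35.8303 + (1−p*)·31.6155]/1.14 = 29.5815. B = V − Δ·S = 19.5463.
Verification: the root portfolio costs Δ(0,0)·S0 + B(0,0) = 29.5815, matching V0.

(0,0): Delta=0.2389 Bond=19.5463
(1,0): Delta=0.0970 Bond=27.8248
(1,1): Delta=0.3367 Bond=16.7409
(2,0): Delta=-4.3508 Bond=193.2932
(2,1): Delta=3.1611 Bond=-129.8528
(2,2): Delta=-1.6091 Bond=168.0219
V0=29.5815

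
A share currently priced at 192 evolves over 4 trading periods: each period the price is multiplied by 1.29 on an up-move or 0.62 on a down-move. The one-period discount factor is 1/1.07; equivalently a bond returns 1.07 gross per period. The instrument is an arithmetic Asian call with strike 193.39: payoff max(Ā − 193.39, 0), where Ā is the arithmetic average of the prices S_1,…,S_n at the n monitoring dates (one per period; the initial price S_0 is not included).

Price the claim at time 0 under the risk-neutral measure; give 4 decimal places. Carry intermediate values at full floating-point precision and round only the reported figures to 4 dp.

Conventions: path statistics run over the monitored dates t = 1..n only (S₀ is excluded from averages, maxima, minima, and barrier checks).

price = 44.6731

With p* = (R−d)/(u−d) = 0.6716, sum probability × payoff across the paths and divide by R^4.
Enumerate all 2^4 = 16 price paths (U = up ×1.29, D = down ×0.62); each path with k up-moves has probability p*^k·(1−p*)^(4−k).
DDDD: Ā=66.7436, payoff=0.0000, prob=0.011625
UDDD: Ā=138.8697, payoff=0.0000, prob=0.023778
DUDD: Ā=106.7097, payoff=0.0000, prob=0.023778
UUDD: Ā=222.0251, payoff=28.6351, prob=0.048637
DDUD: Ā=86.7705, payoff=0.0000, prob=0.023778
UDUD: Ā=180.5387, payoff=0.0000, prob=0.048637
DUUD: Ā=148.3787, payoff=0.0000, prob=0.048637
UUUD: Ā=308.7233, payoff=115.3333, prob=0.099486
DDDU: Ā=74.4082, payoff=0.0000, prob=0.023778
UDDU: Ā=154.8171, payoff=0.0000, prob=0.048637
DUDU: Ā=122.6571, payoff=0.0000, prob=0.048637
UUDU: Ā=255.2059, payoff=61.8159, prob=0.099486
DDUU: Ā=102.7179, payoff=0.0000, prob=0.048637
UDUU: Ā=213.7195, payoff=20.3295, prob=0.099486
DUUU: Ā=181.5595, payoff=0.0000, prob=0.099486
UUUU: Ā=377.7609, payoff=184.3709, prob=0.203494
Price = Σ prob·payoff / R^4 = 58.557357 / 1.310796 = 44.6731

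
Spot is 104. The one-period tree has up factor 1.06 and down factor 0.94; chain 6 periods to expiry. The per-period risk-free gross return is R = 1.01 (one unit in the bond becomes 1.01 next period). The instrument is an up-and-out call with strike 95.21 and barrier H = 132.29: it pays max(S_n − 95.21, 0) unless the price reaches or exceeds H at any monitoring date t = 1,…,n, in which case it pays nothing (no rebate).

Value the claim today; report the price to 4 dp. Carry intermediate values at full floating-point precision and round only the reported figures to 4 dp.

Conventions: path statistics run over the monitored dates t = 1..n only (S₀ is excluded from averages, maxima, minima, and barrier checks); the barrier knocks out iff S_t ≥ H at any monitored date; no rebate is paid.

price = 12.7061

Set p* = 0.5833 (from d < R < u); the path-dependent value is the discounted p*-expectation over all price paths.
Enumerate all 2^6 = 64 price paths (U = up ×1.06, D = down ×0.94); each path with k up-moves has probability p*^k·(1−p*)^(6−k).
DDDDDD: M=97.7600, payoff=0.0000, prob=0.005233
UDDDDD: M=110.2400, payoff=0.0000, prob=0.007326
DUDDDD: M=103.6256, payoff=0.0000, prob=0.007326
UUDDDD: M=116.8544, payoff=0.0000, prob=0.010256
DDUDDD: M=97.7600, payoff=0.0000, prob=0.007326
UDUDDD: M=110.2400, payoff=0.0000, prob=0.010256
DUUDDD: M=109.8431, payoff=0.0000, prob=0.010256
UUUDDD: M=123.8657, payoff=7.6708, prob=0.014359
DDDUDD: M=97.7600, payoff=0.0000, prob=0.007326
UDDUDD: M=110.2400, payoff=0.0000, prob=0.010256
DUDUDD: M=103.6256, payoff=0.0000, prob=0.010256
UUDUDD: M=116.8544, payoff=7.6708, prob=0.014359
DDUUDD: M=103.2525, payoff=0.0000, prob=0.010256
UDUUDD: M=116.4337, payoff=7.6708, prob=0.014359
DUUUDD: M=116.4337, payoff=7.6708, prob=0.014359
UUUUDD: M=131.2976, payoff=20.8046, prob=0.020102
DDDDUD: M=97.7600, payoff=0.0000, prob=0.007326
UDDDUD: M=110.2400, payoff=0.0000, prob=0.010256
DUDDUD: M=103.6256, payoff=0.0000, prob=0.010256
UUDDUD: M=116.8544, payoff=7.6708, prob=0.014359
DDUDUD: M=97.7600, payoff=0.0000, prob=0.010256
UDUDUD: M=110.2400, payoff=7.6708, prob=0.014359
DUUDUD: M=109.8431, payoff=7.6708, prob=0.014359
UUUDUD: M=123.8657, payoff=20.8046, prob=0.020102
DDDUUD: M=97.7600, payoff=0.0000, prob=0.010256
UDDUUD: M=110.2400, payoff=7.6708, prob=0.014359
DUDUUD: M=109.4477, payoff=7.6708, prob=0.014359
UUDUUD: M=123.4197, payoff=20.8046, prob=0.020102
DDUUUD: M=109.4477, payoff=7.6708, prob=0.014359
UDUUUD: M=123.4197, payoff=20.8046, prob=0.020102
DUUUUD: M=123.4197, payoff=20.8046, prob=0.020102
UUUUUD: M=139.1755, payoff=0.0000, prob=0.028143
DDDDDU: M=97.7600, payoff=0.0000, prob=0.007326
UDDDDU: M=110.2400, payoff=0.0000, prob=0.010256
DUDDDU: M=103.6256, payoff=0.0000, prob=0.010256
UUDDDU: M=116.8544, payoff=7.6708, prob=0.014359
DDUDDU: M=97.7600, payoff=0.0000, prob=0.010256
UDUDDU: M=110.2400, payoff=7.6708, prob=0.014359
DUUDDU: M=109.8431, payoff=7.6708, prob=0.014359
UUUDDU: M=123.8657, payoff=20.8046, prob=0.020102
DDDUDU: M=97.7600, payoff=0.0000, prob=0.010256
UDDUDU: M=110.2400, payoff=7.6708, prob=0.014359
DUDUDU: M=103.6256, payoff=7.6708, prob=0.014359
UUDUDU: M=116.8544, payoff=20.8046, prob=0.020102
DDUUDU: M=103.2525, payoff=7.6708, prob=0.014359
UDUUDU: M=116.4337, payoff=20.8046, prob=0.020102
DUUUDU: M=116.4337, payoff=20.8046, prob=0.020102
UUUUDU: M=131.2976, payoff=35.6149, prob=0.028143
DDDDUU: M=97.7600, payoff=0.0000, prob=0.010256
UDDDUU: M=110.2400, payoff=7.6708, prob=0.014359
DUDDUU: M=103.6256, payoff=7.6708, prob=0.014359
UUDDUU: M=116.8544, payoff=20.8046, prob=0.020102
DDUDUU: M=102.8808, payoff=7.6708, prob=0.014359
UDUDUU: M=116.0146, payoff=20.8046, prob=0.020102
DUUDUU: M=116.0146, payoff=20.8046, prob=0.020102
UUUDUU: M=130.8249, payoff=35.6149, prob=0.028143
DDDUUU: M=102.8808, payoff=7.6708, prob=0.014359
UDDUUU: M=116.0146, payoff=20.8046, prob=0.020102
DUDUUU: M=116.0146, payoff=20.8046, prob=0.020102
UUDUUU: M=130.8249, payoff=35.6149, prob=0.028143
DDUUUU: M=116.0146, payoff=20.8046, prob=0.020102
UDUUUU: M=130.8249, payoff=35.6149, prob=0.028143
DUUUUU: M=130.8249, payoff=35.6149, prob=0.028143
UUUUUU: M=147.5260, payoff=0.0000, prob=0.039400
Price = Σ prob·payoff / R^6 = 13.487734 / 1.061520 = 12.7061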